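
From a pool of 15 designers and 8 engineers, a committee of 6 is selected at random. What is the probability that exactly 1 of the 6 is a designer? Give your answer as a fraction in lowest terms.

The sample space is all 6-subsets of the 23: C(23,6) = 100947.
Selections with exactly 1 designer: choose 1 of the 15 designers and 5 of the 8 engineers, C(15,1)·C(8,5) = 15·56 = 840.
Probability = 840/100947 = 40/4807.

40/4807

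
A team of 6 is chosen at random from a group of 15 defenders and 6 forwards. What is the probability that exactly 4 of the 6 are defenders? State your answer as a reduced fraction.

975/2584

There are C(21,6) = 54264 ways to choose 6 from 21.
Selections with exactly 4 defenders: choose 4 of the 15 defenders and 2 of the 6 forwards, C(15,4)·C(6,2) = 1365·15 = 20475.
Probability = 20475/54264 = 975/2584.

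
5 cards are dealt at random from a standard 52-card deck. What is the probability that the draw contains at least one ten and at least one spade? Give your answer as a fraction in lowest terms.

There are C(52,5) = 2598960 possible draws.
By inclusion-exclusion on the complements, draws missing all tens or all spades: C(48,5) + C(39,5) − C(36,5) = 1712304 + 575757 − 376992 = 1911069.
So draws with at least one of each: 2598960 − 1911069 = 687891, probability 687891/2598960 = 229297/866320.

229297/866320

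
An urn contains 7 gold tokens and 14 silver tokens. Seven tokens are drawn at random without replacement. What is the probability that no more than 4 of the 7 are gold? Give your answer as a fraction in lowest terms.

There are C(21,7) = 116280 ways to choose the 7.
Count the complement (more than 4 gold): C(7,5)·C(14,2) + C(7,6)·C(14,1) + C(7,7)·C(14,0) = 1911 + 98 + 1 = 2010.
Probability = 1 − 2010/116280 = 114270/116280 = 3809/3876.

3809/3876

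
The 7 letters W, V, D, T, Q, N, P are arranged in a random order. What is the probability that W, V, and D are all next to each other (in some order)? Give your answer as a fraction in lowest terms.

1/7

There are 7! = 5040 arrangements.
Treat the three as one block: 5! placements × 3! orders within the block = 120·6 = 720.
Probability = 720/5040 = 1/7.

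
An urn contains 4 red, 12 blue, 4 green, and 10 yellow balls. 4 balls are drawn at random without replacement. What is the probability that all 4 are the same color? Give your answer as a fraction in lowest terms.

There are C(30,4) = 27405 ways to draw 4 balls.
All same color: C(4,4) + C(12,4) + C(4,4) + C(10,4) = 1 + 495 + 1 + 210 = 707.
Probability = 707/27405 = 101/3915.

101/3915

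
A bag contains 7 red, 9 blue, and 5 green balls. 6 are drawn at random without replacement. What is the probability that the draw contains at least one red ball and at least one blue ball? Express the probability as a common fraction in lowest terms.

There are C(21,6) = 54264 possible draws.
By inclusion-exclusion on the complements, draws missing all red or all blue: C(14,6) + C(12,6) − C(5,6) = 3003 + 924 − 0 = 3927.
So draws with at least one of each: 54264 − 3927 = 50337, probability 50337/54264 = 141/152.

141/152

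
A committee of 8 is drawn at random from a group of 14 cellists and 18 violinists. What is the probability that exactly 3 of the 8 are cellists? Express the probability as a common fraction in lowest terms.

The sample space is all 8-subsets of the 32: C(32,8) = 10518300.
Selections with exactly 3 cellists: choose 3 of the 14 cellists and 5 of the 18 violinists, C(14,3)·C(18,5) = 364·8568 = 3118752.
Probability = 3118752/10518300 = 6664/22475.

6664/22475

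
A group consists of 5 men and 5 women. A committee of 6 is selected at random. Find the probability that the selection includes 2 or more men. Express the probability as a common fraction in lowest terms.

41/42

Total selections: C(10,6) = 210.
The complement is exactly 1 men: C(5,1)·C(5,5) = 5.
Probability = 1 − 5/210 = 205/210 = 41/42.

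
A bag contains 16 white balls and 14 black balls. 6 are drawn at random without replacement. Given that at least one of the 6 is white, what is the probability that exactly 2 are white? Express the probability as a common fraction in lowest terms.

Work in counts. Selections with at least one white: C(30,6) − C(14,6) = 593775 − 3003 = 590772.
Of those, selections where exactly 2 are white: C(16,2)·C(14,4) = 120·1001 = 120120.
Conditional probability = 120120/590772 = 110/541.

110/541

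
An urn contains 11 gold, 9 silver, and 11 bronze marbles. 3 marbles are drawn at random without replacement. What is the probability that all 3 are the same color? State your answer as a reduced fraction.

There are C(31,3) = 4495 ways to draw 3 marbles.
All same color: C(11,3) + C(9,3) + C(11,3) = 165 + 84 + 165 = 414.
Probability = 414/4495.

414/4495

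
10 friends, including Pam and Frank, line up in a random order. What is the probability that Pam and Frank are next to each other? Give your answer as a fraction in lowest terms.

There are 10! = 3628800 arrangements.
Treat Pam and Frank as a block: 9! arrangements of the blocks × 2 orders within the block = 2·362880 = 725760.
Probability = 725760/3628800 = 1/5.

1/5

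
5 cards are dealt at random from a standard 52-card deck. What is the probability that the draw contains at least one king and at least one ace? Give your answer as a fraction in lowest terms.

6509/64974

There are C(52,5) = 2598960 possible draws.
By inclusion-exclusion on the complements, draws missing all kings or all aces: C(48,5) + C(48,5) − C(44,5) = 1712304 + 1712304 − 1086008 = 2338600.
So draws with at least one of each: 2598960 − 2338600 = 260360, probability 260360/2598960 = 6509/64974.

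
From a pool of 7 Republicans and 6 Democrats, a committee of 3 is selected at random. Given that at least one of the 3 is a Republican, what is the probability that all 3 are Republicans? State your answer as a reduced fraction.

5/38

Work in counts. Selections with at least one Republican: C(13,3) − C(6,3) = 286 − 20 = 266.
Of those, selections where all 3 are Republicans: C(7,3) = 35.
Conditional probability = 35/266 = 5/38.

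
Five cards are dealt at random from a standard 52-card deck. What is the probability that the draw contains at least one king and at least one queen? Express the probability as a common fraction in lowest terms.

6509/64974

There are C(52,5) = 2598960 possible draws.
By inclusion-exclusion on the complements, draws missing all kings or all queens: C(48,5) + C(48,5) − C(44,5) = 1712304 + 1712304 − 1086008 = 2338600.
So draws with at least one of each: 2598960 − 2338600 = 260360, probability 260360/2598960 = 6509/64974.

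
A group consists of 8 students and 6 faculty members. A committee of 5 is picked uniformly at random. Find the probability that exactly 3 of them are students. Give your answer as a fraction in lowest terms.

60/143

The sample space is all 5-subsets of the 14: C(14,5) = 2002.
Selections with exactly 3 students: choose 3 of the 8 students and 2 of the 6 faculty members, C(8,3)·C(6,2) = 56·15 = 840.
Probability = 840/2002 = 60/143.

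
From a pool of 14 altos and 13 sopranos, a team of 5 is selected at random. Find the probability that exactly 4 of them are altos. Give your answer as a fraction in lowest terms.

The sample space is all 5-subsets of the 27: C(27,5) = 80730.
Selections with exactly 4 altos: choose 4 of the 14 altos and 1 of the 13 sopranos, C(14,4)·C(13,1) = 1001·13 = 13013.
Probability = 13013/80730 = 1001/6210.

1001/6210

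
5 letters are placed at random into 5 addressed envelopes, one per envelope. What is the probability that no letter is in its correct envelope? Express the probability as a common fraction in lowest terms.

11/30

There are 5! = 120 assignments.
By inclusion-exclusion, assignments with no fixed points: C(5,0)·5! − C(5,1)·4! + C(5,2)·3! − C(5,3)·2! + C(5,4)·1! − C(5,5)·0! = 44.
Probability = 44/120 = 11/30.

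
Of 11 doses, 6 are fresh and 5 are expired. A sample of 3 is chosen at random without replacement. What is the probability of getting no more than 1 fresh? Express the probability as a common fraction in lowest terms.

14/33

There are C(11,3) = 165 ways to choose the 3.
Favorable selections (no more than 1 fresh): C(6,0)·C(5,3) + C(6,1)·C(5,2) = 10 + 60 = 70.
Probability = 70/165 = 14/33.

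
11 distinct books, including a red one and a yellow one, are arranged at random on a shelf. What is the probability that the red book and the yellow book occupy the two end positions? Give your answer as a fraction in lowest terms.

1/55

There are 11! = 39916800 arrangements.
Place the red book and the yellow book at the ends in 2 ways, arrange the remaining 9 in 9! = 362880 ways: 2·362880 = 725760.
Probability = 725760/39916800 = 1/55.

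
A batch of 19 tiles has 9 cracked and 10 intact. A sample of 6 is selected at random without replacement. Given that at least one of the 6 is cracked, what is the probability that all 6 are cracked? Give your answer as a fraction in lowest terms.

Work in counts. Selections with at least one cracked: C(19,6) − C(10,6) = 27132 − 210 = 26922.
Of those, selections where all 6 are cracked: C(9,6) = 84.
Conditional probability = 84/26922 = 2/641.

2/641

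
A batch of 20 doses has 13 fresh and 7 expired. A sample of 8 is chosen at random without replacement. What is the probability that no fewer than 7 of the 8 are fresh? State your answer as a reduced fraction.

341/3230

There are C(20,8) = 125970 ways to choose the 8.
Favorable selections (no fewer than 7 fresh): C(13,7)·C(7,1) + C(13,8)·C(7,0) = 12012 + 1287 = 13299.
Probability = 13299/125970 = 341/3230.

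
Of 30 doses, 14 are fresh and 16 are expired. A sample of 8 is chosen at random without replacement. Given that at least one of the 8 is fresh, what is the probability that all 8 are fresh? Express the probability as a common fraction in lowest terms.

Work in counts. Selections with at least one fresh: C(30,8) − C(16,8) = 5852925 − 12870 = 5840055.
Of those, selections where all 8 are fresh: C(14,8) = 3003.
Conditional probability = 3003/5840055 = 77/149745.

77/149745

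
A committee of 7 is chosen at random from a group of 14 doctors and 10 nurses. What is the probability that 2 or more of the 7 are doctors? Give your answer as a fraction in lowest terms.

9529/9614

Total selections: C(24,7) = 346104.
Count the complement (fewer than 2 doctors): C(14,0)·C(10,7) + C(14,1)·C(10,6) = 120 + 2940 = 3060.
Probability = 1 − 3060/346104 = 343044/346104 = 9529/9614.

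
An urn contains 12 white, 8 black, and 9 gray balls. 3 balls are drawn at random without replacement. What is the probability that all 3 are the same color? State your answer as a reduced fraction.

20/203

There are C(29,3) = 3654 ways to draw 3 balls.
All same color: C(12,3) + C(8,3) + C(9,3) = 220 + 56 + 84 = 360.
Probability = 360/3654 = 20/203.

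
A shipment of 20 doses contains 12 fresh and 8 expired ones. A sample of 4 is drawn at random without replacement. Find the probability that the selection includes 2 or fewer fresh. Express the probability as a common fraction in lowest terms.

There are C(20,4) = 4845 ways to choose the 4.
Count the complement (more than 2 fresh): C(12,3)·C(8,1) + C(12,4)·C(8,0) = 1760 + 495 = 2255.
Probability = 1 − 2255/4845 = 2590/4845 = 518/969.

518/969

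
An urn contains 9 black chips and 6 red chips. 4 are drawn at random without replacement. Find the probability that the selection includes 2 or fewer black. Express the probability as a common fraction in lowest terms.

7/13

Total selections: C(15,4) = 1365.
Count the complement (more than 2 black): C(9,3)·C(6,1) + C(9,4)·C(6,0) = 504 + 126 = 630.
Probability = 1 − 630/1365 = 735/1365 = 7/13.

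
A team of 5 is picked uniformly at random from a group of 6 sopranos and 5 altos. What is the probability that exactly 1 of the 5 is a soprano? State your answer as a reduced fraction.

5/77

Total number of selections: C(11,5) = 462.
Selections with exactly 1 soprano: choose 1 of the 6 sopranos and 4 of the 5 altos, C(6,1)·C(5,4) = 6·5 = 30.
Probability = 30/462 = 5/77.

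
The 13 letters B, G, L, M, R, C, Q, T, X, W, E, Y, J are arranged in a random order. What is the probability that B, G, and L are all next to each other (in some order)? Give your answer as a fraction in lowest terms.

There are 13! = 6227020800 arrangements.
Treat the three as one block: 11! placements × 3! orders within the block = 39916800·6 = 239500800.
Probability = 239500800/6227020800 = 1/26.

1/26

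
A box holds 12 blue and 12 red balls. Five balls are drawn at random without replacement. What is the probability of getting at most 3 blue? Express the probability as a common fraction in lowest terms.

There are C(24,5) = 42504 ways to choose the 5.
Count the complement (more than 3 blue): C(12,4)·C(12,1) + C(12,5)·C(12,0) = 5940 + 792 = 6732.
Probability = 1 − 6732/42504 = 35772/42504 = 271/322.

271/322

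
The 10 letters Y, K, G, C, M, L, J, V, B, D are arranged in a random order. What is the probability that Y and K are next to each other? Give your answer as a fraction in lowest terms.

1/5

There are 10! = 3628800 arrangements.
Treat Y and K as a block: 9! arrangements of the blocks × 2 orders within the block = 2·362880 = 725760.
Probability = 725760/3628800 = 1/5.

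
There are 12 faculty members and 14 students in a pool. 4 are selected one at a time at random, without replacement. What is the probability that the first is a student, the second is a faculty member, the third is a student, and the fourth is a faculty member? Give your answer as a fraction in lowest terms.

Multiply the conditional probabilities at each draw: 14/26 · 12/25 · 13/24 · 11/23 = 24024/358800 = 77/1150.

77/1150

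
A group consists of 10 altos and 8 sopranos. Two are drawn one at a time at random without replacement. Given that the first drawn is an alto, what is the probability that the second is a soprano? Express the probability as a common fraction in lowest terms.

After removing one alto, 17 remain: 9 altos and 8 sopranos.
So the probability the next is a soprano is 8/17.

8/17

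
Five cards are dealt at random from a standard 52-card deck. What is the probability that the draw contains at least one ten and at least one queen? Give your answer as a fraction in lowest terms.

There are C(52,5) = 2598960 possible draws.
By inclusion-exclusion on the complements, draws missing all tens or all queens: C(48,5) + C(48,5) − C(44,5) = 1712304 + 1712304 − 1086008 = 2338600.
So draws with at least one of each: 2598960 − 2338600 = 260360, probability 260360/2598960 = 6509/64974.

6509/64974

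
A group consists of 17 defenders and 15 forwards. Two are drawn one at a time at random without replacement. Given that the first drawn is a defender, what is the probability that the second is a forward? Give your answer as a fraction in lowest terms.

After removing one defender, 31 remain: 16 defenders and 15 forwards.
So the probability the next is a forward is 15/31.

15/31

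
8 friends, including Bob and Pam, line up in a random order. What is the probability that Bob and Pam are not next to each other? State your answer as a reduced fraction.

3/4

There are 8! = 40320 arrangements.
Arrangements with Bob and Pam adjacent: 2·7! = 10080.
So not adjacent: 40320 − 10080 = 30240, probability 30240/40320 = 3/4.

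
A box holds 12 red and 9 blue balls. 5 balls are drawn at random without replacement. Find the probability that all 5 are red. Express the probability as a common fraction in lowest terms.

88/2261

There are C(21,5) = 20349 possible selections.
Selections with all red: C(12,5) = 792.
Probability = 792/20349 = 88/2261.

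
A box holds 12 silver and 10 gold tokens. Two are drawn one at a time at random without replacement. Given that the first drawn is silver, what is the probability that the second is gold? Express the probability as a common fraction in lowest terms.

After removing one silver, 21 remain: 11 silver and 10 gold.
So the probability the next is gold is 10/21.

10/21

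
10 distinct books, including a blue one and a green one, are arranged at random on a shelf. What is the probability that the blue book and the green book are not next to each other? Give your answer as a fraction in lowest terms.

4/5

There are 10! = 3628800 arrangements.
Arrangements with the blue book and the green book adjacent: 2·9! = 725760.
So not adjacent: 3628800 − 725760 = 2903040, probability 2903040/3628800 = 4/5.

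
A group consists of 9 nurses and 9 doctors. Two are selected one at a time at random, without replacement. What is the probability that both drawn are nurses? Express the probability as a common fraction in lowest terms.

Multiply the conditional probabilities at each draw: 9/18 · 8/17 = 72/306 = 4/17.

4/17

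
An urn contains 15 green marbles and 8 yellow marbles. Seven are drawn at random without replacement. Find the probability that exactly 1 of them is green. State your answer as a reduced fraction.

The sample space is all 7-subsets of the 23: C(23,7) = 245157.
Selections with exactly 1 green: choose 1 of the 15 green and 6 of the 8 yellow, C(15,1)·C(8,6) = 15·28 = 420.
Probability = 420/245157 = 140/81719.

140/81719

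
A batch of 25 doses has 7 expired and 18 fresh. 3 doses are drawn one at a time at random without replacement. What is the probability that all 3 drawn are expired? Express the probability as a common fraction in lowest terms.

7/460

Multiply the conditional probabilities at each draw: 7/25 · 6/24 · 5/23 = 210/13800 = 7/460.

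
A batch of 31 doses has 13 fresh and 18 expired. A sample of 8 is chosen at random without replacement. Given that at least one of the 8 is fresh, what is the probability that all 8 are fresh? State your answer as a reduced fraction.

11/67051

Work in counts. Selections with at least one fresh: C(31,8) − C(18,8) = 7888725 − 43758 = 7844967.
Of those, selections where all 8 are fresh: C(13,8) = 1287.
Conditional probability = 1287/7844967 = 11/67051.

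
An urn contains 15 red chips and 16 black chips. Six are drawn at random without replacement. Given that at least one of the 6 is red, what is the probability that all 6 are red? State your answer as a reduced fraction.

55/8003

Work in counts. Selections with at least one red: C(31,6) − C(16,6) = 736281 − 8008 = 728273.
Of those, selections where all 6 are red: C(15,6) = 5005.
Conditional probability = 5005/728273 = 55/8003.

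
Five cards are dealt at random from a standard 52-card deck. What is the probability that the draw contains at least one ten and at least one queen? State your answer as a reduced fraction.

There are C(52,5) = 2598960 possible draws.
By inclusion-exclusion on the complements, draws missing all tens or all queens: C(48,5) + C(48,5) − C(44,5) = 1712304 + 1712304 − 1086008 = 2338600.
So draws with at least one of each: 2598960 − 2338600 = 260360, probability 260360/2598960 = 6509/64974.

6509/64974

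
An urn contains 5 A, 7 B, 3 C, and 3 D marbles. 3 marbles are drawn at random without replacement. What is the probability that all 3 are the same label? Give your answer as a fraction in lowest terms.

There are C(18,3) = 816 ways to draw 3 marbles.
All same label: C(5,3) + C(7,3) + C(3,3) + C(3,3) = 10 + 35 + 1 + 1 = 47.
Probability = 47/816.

47/816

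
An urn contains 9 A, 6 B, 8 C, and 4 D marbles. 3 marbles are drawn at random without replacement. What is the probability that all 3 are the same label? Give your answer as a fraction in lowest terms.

There are C(27,3) = 2925 ways to draw 3 marbles.
All same label: C(9,3) + C(6,3) + C(8,3) + C(4,3) = 84 + 20 + 56 + 4 = 164.
Probability = 164/2925.

164/2925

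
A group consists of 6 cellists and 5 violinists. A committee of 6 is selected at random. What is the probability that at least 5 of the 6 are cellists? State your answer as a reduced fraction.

31/462

There are C(11,6) = 462 ways to choose the 6.
Favorable selections (at least 5 cellists): C(6,5)·C(5,1) + C(6,6)·C(5,0) = 30 + 1 = 31.
Probability = 31/462.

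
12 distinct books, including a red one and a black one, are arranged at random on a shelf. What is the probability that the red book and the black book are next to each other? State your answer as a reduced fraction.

There are 12! = 479001600 arrangements.
Treat the red book and the black book as a block: 11! arrangements of the blocks × 2 orders within the block = 2·39916800 = 79833600.
Probability = 79833600/479001600 = 1/6.

1/6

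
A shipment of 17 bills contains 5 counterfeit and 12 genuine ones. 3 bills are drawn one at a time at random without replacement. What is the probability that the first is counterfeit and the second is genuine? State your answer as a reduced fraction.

Multiply the conditional probabilities at each draw: 5/17 · 12/16 = 60/272 = 15/68.

15/68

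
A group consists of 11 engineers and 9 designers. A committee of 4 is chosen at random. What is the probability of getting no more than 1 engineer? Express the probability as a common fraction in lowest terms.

Total selections: C(20,4) = 4845.
Favorable selections (no more than 1 engineer): C(11,0)·C(9,4) + C(11,1)·C(9,3) = 126 + 924 = 1050.
Probability = 1050/4845 = 70/323.

70/323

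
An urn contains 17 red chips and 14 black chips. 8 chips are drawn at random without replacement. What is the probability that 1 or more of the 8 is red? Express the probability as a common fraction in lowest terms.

Total selections: C(31,8) = 7888725.
The complement is all 8 are black: C(14,8) = 3003.
Probability = 1 − 3003/7888725 = 7885722/7888725 = 202198/202275.

202198/202275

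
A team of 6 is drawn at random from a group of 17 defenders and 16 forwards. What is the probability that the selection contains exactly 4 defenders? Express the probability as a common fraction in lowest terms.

The sample space is all 6-subsets of the 33: C(33,6) = 1107568.
Selections with exactly 4 defenders: choose 4 of the 17 defenders and 2 of the 16 forwards, C(17,4)·C(16,2) = 2380·120 = 285600.
Probability = 285600/1107568 = 2550/9889.

2550/9889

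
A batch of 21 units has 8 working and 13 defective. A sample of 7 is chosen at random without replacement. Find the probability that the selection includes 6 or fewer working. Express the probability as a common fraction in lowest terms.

14534/14535

Total selections: C(21,7) = 116280.
Favorable selections (6 or fewer working): C(8,0)·C(13,7) + C(8,1)·C(13,6) + C(8,2)·C(13,5) + C(8,3)·C(13,4) + C(8,4)·C(13,3) + C(8,5)·C(13,2) + C(8,6)·C(13,1) = 1716 + 13728 + 36036 + 40040 + 20020 + 4368 + 364 = 116272.
Probability = 116272/116280 = 14534/14535.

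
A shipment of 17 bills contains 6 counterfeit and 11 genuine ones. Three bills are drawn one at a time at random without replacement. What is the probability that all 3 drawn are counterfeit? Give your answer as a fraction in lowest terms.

Multiply the conditional probabilities at each draw: 6/17 · 5/16 · 4/15 = 120/4080 = 1/34.

1/34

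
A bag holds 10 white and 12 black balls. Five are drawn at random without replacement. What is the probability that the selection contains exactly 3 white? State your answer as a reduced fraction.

Total number of selections: C(22,5) = 26334.
Selections with exactly 3 white: choose 3 of the 10 white and 2 of the 12 black, C(10,3)·C(12,2) = 120·66 = 7920.
Probability = 7920/26334 = 40/133.

40/133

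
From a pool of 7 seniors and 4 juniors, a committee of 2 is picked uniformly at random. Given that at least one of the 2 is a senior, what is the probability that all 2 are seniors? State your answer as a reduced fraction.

3/7

Work in counts. Selections with at least one senior: C(11,2) − C(4,2) = 55 − 6 = 49.
Of those, selections where all 2 are seniors: C(7,2) = 21.
Conditional probability = 21/49 = 3/7.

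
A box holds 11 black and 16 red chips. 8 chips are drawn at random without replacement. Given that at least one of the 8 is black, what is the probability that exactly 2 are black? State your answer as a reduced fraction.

88/441

Work in counts. Selections with at least one black: C(27,8) − C(16,8) = 2220075 − 12870 = 2207205.
Of those, selections where exactly 2 are black: C(11,2)·C(16,6) = 55·8008 = 440440.
Conditional probability = 440440/2207205 = 88/441.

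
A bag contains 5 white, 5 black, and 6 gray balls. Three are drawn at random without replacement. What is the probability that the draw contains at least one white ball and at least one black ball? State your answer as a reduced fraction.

25/56

There are C(16,3) = 560 possible draws.
By inclusion-exclusion on the complements, draws missing all white or all black: C(11,3) + C(11,3) − C(6,3) = 165 + 165 − 20 = 310.
So draws with at least one of each: 560 − 310 = 250, probability 250/560 = 25/56.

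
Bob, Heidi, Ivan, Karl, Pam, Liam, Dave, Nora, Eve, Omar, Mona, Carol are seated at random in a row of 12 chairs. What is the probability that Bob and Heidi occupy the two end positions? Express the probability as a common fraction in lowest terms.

1/66

There are 12! = 479001600 arrangements.
Place Bob and Heidi at the ends in 2 ways, arrange the remaining 10 in 10! = 3628800 ways: 2·3628800 = 7257600.
Probability = 7257600/479001600 = 1/66.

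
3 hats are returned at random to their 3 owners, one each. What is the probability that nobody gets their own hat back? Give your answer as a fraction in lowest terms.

There are 3! = 6 assignments.
By inclusion-exclusion, assignments with no fixed points: C(3,0)·3! − C(3,1)·2! + C(3,2)·1! − C(3,3)·0! = 2.
Probability = 2/6 = 1/3.

1/3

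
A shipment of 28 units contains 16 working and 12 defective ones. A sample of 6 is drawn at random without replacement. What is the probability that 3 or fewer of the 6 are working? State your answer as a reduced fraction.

539/1035

Total selections: C(28,6) = 376740.
Count the complement (more than 3 working): C(16,4)·C(12,2) + C(16,5)·C(12,1) + C(16,6)·C(12,0) = 120120 + 52416 + 8008 = 180544.
Probability = 1 − 180544/376740 = 196196/376740 = 539/1035.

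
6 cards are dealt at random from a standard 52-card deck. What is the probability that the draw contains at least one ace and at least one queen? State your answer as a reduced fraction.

There are C(52,6) = 20358520 possible draws.
By inclusion-exclusion on the complements, draws missing all aces or all queens: C(48,6) + C(48,6) − C(44,6) = 12271512 + 12271512 − 7059052 = 17483972.
So draws with at least one of each: 20358520 − 17483972 = 2874548, probability 2874548/20358520 = 718637/5089630.

718637/5089630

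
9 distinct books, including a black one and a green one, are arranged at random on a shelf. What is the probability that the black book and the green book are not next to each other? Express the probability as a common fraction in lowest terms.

There are 9! = 362880 arrangements.
Arrangements with the black book and the green book adjacent: 2·8! = 80640.
So not adjacent: 362880 − 80640 = 282240, probability 282240/362880 = 7/9.

7/9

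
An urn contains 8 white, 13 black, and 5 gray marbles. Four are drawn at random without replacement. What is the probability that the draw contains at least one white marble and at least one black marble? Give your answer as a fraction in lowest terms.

86/115

There are C(26,4) = 14950 possible draws.
By inclusion-exclusion on the complements, draws missing all white or all black: C(18,4) + C(13,4) − C(5,4) = 3060 + 715 − 5 = 3770.
So draws with at least one of each: 14950 − 3770 = 11180, probability 11180/14950 = 86/115.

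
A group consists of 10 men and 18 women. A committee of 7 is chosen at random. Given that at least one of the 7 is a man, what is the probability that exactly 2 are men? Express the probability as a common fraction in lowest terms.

Work in counts. Selections with at least one man: C(28,7) − C(18,7) = 1184040 − 31824 = 1152216.
Of those, selections where exactly 2 are men: C(10,2)·C(18,5) = 45·8568 = 385560.
Conditional probability = 385560/1152216 = 5355/16003.

5355/16003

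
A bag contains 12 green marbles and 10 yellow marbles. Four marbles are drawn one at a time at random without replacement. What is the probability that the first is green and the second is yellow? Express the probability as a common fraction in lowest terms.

Multiply the conditional probabilities at each draw: 12/22 · 10/21 = 120/462 = 20/77.

20/77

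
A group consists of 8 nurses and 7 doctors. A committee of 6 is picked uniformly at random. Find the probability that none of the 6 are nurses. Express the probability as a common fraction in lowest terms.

1/715

There are C(15,6) = 5005 possible selections.
Selections with no nurses (all doctors): C(7,6) = 7.
Probability = 7/5005 = 1/715.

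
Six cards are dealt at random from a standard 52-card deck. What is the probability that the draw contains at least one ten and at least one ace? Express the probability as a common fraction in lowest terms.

718637/5089630

There are C(52,6) = 20358520 possible draws.
By inclusion-exclusion on the complements, draws missing all tens or all aces: C(48,6) + C(48,6) − C(44,6) = 12271512 + 12271512 − 7059052 = 17483972.
So draws with at least one of each: 20358520 − 17483972 = 2874548, probability 2874548/20358520 = 718637/5089630.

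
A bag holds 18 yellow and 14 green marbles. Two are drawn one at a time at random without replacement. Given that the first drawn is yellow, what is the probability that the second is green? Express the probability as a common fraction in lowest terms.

14/31

After removing one yellow, 31 remain: 17 yellow and 14 green.
So the probability the next is green is 14/31.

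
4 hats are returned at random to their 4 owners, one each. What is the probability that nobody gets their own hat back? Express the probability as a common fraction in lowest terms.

3/8

There are 4! = 24 assignments.
By inclusion-exclusion, assignments with no fixed points: C(4,0)·4! − C(4,1)·3! + C(4,2)·2! − C(4,3)·1! + C(4,4)·0! = 9.
Probability = 9/24 = 3/8.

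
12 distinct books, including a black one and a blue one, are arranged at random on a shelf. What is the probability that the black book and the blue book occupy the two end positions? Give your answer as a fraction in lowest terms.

1/66

There are 12! = 479001600 arrangements.
Place the black book and the blue book at the ends in 2 ways, arrange the remaining 10 in 10! = 3628800 ways: 2·3628800 = 7257600.
Probability = 7257600/479001600 = 1/66.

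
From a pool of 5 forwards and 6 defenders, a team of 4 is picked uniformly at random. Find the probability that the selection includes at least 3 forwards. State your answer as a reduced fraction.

13/66

Total selections: C(11,4) = 330.
Favorable selections (at least 3 forwards): C(5,3)·C(6,1) + C(5,4)·C(6,0) = 60 + 5 = 65.
Probability = 65/330 = 13/66.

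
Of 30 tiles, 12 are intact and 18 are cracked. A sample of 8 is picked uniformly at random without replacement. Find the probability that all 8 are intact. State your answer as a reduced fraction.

11/130065

There are C(30,8) = 5852925 possible selections.
Selections with all intact: C(12,8) = 495.
Probability = 495/5852925 = 11/130065.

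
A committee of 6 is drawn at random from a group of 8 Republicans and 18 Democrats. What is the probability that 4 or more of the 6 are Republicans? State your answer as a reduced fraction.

Total selections: C(26,6) = 230230.
Favorable selections (4 or more Republicans): C(8,4)·C(18,2) + C(8,5)·C(18,1) + C(8,6)·C(18,0) = 10710 + 1008 + 28 = 11746.
Probability = 11746/230230 = 839/16445.

839/16445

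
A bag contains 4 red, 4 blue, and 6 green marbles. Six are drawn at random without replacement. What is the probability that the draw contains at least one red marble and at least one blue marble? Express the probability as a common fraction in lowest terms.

There are C(14,6) = 3003 possible draws.
By inclusion-exclusion on the complements, draws missing all red or all blue: C(10,6) + C(10,6) − C(6,6) = 210 + 210 − 1 = 419.
So draws with at least one of each: 3003 − 419 = 2584, probability 2584/3003.

2584/3003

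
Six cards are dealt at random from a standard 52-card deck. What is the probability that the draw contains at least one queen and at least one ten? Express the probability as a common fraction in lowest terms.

There are C(52,6) = 20358520 possible draws.
By inclusion-exclusion on the complements, draws missing all queens or all tens: C(48,6) + C(48,6) − C(44,6) = 12271512 + 12271512 − 7059052 = 17483972.
So draws with at least one of each: 20358520 − 17483972 = 2874548, probability 2874548/20358520 = 718637/5089630.

718637/5089630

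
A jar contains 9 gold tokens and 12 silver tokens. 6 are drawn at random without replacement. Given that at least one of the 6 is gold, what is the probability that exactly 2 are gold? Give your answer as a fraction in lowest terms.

Work in counts. Selections with at least one gold: C(21,6) − C(12,6) = 54264 − 924 = 53340.
Of those, selections where exactly 2 are gold: C(9,2)·C(12,4) = 36·495 = 17820.
Conditional probability = 17820/53340 = 297/889.

297/889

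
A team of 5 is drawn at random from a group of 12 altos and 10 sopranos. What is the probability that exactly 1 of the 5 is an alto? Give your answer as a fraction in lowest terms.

20/209

The sample space is all 5-subsets of the 22: C(22,5) = 26334.
Selections with exactly 1 alto: choose 1 of the 12 altos and 4 of the 10 sopranos, C(12,1)·C(10,4) = 12·210 = 2520.
Probability = 2520/26334 = 20/209.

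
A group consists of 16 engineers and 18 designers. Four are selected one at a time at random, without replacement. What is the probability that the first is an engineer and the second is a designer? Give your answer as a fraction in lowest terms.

Multiply the conditional probabilities at each draw: 16/34 · 18/33 = 288/1122 = 48/187.

48/187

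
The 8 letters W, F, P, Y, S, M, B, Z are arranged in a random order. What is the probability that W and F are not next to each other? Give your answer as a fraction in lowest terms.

3/4

There are 8! = 40320 arrangements.
Arrangements with W and F adjacent: 2·7! = 10080.
So not adjacent: 40320 − 10080 = 30240, probability 30240/40320 = 3/4.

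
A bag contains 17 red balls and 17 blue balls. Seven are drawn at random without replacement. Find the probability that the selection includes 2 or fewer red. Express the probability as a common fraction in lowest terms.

3939/19778

Total selections: C(34,7) = 5379616.
Favorable selections (2 or fewer red): C(17,0)·C(17,7) + C(17,1)·C(17,6) + C(17,2)·C(17,5) = 19448 + 210392 + 841568 = 1071408.
Probability = 1071408/5379616 = 3939/19778.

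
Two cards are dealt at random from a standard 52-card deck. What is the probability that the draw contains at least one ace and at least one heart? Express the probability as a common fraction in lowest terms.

29/442

There are C(52,2) = 1326 possible draws.
By inclusion-exclusion on the complements, draws missing all aces or all hearts: C(48,2) + C(39,2) − C(36,2) = 1128 + 741 − 630 = 1239.
So draws with at least one of each: 1326 − 1239 = 87, probability 87/1326 = 29/442.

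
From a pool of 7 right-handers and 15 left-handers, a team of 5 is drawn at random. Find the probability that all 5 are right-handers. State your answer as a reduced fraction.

There are C(22,5) = 26334 possible selections.
Selections with all right-handers: C(7,5) = 21.
Probability = 21/26334 = 1/1254.

1/1254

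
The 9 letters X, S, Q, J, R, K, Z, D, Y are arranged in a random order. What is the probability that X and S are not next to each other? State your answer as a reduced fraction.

There are 9! = 362880 arrangements.
Arrangements with X and S adjacent: 2·8! = 80640.
So not adjacent: 362880 − 80640 = 282240, probability 282240/362880 = 7/9.

7/9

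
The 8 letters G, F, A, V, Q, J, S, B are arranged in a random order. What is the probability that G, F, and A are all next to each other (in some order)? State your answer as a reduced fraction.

There are 8! = 40320 arrangements.
Treat the three as one block: 6! placements × 3! orders within the block = 720·6 = 4320.
Probability = 4320/40320 = 3/28.

3/28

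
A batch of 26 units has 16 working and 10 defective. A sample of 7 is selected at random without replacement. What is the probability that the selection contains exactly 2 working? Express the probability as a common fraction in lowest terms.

756/16445

There are C(26,7) = 657800 ways to choose 7 from 26.
Selections with exactly 2 working: choose 2 of the 16 working and 5 of the 10 defective, C(16,2)·C(10,5) = 120·252 = 30240.
Probability = 30240/657800 = 756/16445.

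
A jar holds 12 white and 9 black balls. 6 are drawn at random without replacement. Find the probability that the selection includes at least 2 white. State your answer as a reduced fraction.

Total selections: C(21,6) = 54264.
Count the complement (fewer than 2 white): C(12,0)·C(9,6) + C(12,1)·C(9,5) = 84 + 1512 = 1596.
Probability = 1 − 1596/54264 = 52668/54264 = 33/34.

33/34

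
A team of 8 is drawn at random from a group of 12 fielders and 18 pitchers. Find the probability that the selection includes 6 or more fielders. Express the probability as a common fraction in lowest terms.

17347/650325

There are C(30,8) = 5852925 ways to choose the 8.
Favorable selections (6 or more fielders): C(12,6)·C(18,2) + C(12,7)·C(18,1) + C(12,8)·C(18,0) = 141372 + 14256 + 495 = 156123.
Probability = 156123/5852925 = 17347/650325.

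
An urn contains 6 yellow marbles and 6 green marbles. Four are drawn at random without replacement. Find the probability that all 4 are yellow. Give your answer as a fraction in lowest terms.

There are C(12,4) = 495 possible selections.
Selections with all yellow: C(6,4) = 15.
Probability = 15/495 = 1/33.

1/33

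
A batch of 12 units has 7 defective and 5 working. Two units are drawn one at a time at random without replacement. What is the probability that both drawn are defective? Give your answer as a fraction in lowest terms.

7/22

Multiply the conditional probabilities at each draw: 7/12 · 6/11 = 42/132 = 7/22.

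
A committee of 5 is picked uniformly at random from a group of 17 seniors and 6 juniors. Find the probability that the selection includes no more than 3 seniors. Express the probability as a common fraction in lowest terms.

There are C(23,5) = 33649 ways to choose the 5.
Count the complement (more than 3 seniors): C(17,4)·C(6,1) + C(17,5)·C(6,0) = 14280 + 6188 = 20468.
Probability = 1 − 20468/33649 = 13181/33649 = 1883/4807.

1883/4807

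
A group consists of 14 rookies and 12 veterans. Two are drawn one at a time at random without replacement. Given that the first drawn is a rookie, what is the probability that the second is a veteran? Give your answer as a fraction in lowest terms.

12/25

After removing one rookie, 25 remain: 13 rookies and 12 veterans.
So the probability the next is a veteran is 12/25.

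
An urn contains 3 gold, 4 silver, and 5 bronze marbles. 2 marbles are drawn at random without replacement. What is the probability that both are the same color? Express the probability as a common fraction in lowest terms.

There are C(12,2) = 66 ways to draw 2 marbles.
All same color: C(3,2) + C(4,2) + C(5,2) = 3 + 6 + 10 = 19.
Probability = 19/66.

19/66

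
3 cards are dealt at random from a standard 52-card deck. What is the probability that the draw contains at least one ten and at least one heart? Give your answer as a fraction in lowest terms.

33/260

There are C(52,3) = 22100 possible draws.
By inclusion-exclusion on the complements, draws missing all tens or all hearts: C(48,3) + C(39,3) − C(36,3) = 17296 + 9139 − 7140 = 19295.
So draws with at least one of each: 22100 − 19295 = 2805, probability 2805/22100 = 33/260.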